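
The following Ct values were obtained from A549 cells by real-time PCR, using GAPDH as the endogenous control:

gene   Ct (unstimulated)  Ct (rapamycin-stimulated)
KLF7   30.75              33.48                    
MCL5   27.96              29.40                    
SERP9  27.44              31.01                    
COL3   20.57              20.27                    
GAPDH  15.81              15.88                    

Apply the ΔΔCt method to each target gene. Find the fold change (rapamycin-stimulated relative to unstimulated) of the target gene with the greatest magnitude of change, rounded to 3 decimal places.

KLF7: ΔΔCt = (33.48−15.88) − (30.75−15.81) = 17.60 − 14.94 = 2.66; fold change = 2^-2.66 = 0.158
MCL5: ΔΔCt = (29.40−15.88) − (27.96−15.81) = 13.52 − 12.15 = 1.37; fold change = 2^-1.37 = 0.387
SERP9: ΔΔCt = (31.01−15.88) − (27.44−15.81) = 15.13 − 11.63 = 3.50; fold change = 2^-3.50 = 0.088
COL3: ΔΔCt = (20.27−15.88) − (20.57−15.81) = 4.39 − 4.76 = -0.37; fold change = 2^0.37 = 1.292
SERP9 has the largest |ΔΔCt| = 3.50.

0.088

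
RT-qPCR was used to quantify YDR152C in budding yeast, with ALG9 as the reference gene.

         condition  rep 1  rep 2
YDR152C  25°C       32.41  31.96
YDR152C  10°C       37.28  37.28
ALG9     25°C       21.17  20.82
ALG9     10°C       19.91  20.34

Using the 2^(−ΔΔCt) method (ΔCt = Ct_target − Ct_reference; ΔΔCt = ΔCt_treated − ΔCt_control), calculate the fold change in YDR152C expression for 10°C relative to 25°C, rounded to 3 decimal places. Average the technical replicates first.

0.016

Mean Ct: YDR152C 25°C 32.185; YDR152C 10°C 37.280; ALG9 25°C 20.995; ALG9 10°C 20.125
ΔCt(25°C) = 32.185 − 20.995 = 11.190
ΔCt(10°C) = 37.280 − 20.125 = 17.155
ΔΔCt = 17.155 − 11.190 = 5.965
Fold change = 2^(−5.965) = 0.0160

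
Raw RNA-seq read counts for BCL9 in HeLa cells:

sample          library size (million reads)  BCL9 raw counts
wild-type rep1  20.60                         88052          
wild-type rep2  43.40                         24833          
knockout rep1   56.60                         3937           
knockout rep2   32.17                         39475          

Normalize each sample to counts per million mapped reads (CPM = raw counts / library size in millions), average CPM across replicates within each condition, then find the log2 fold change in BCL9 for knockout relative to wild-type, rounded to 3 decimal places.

-1.902

CPM(wild-type rep1) = 88052 / 20.60 = 4274.3689
CPM(wild-type rep2) = 24833 / 43.40 = 572.1889
CPM(knockout rep1) = 3937 / 56.60 = 69.5583
CPM(knockout rep2) = 39475 / 32.17 = 1227.0749
mean CPM(wild-type) = 2423.2789; mean CPM(knockout) = 648.3166
Fold change = 648.3166 / 2423.2789 = 0.26754
log2(0.26754) = -1.9022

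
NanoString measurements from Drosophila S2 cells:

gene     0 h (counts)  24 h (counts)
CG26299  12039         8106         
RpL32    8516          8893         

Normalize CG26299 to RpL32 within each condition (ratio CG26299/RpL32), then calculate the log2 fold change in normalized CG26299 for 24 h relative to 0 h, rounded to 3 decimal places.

CG26299/RpL32 (0 h) = 12039 / 8516 = 1.4137
CG26299/RpL32 (24 h) = 8106 / 8893 = 0.9115
Fold change = 0.9115 / 1.4137 = 0.6448
log2(0.6448) = -0.6331

-0.633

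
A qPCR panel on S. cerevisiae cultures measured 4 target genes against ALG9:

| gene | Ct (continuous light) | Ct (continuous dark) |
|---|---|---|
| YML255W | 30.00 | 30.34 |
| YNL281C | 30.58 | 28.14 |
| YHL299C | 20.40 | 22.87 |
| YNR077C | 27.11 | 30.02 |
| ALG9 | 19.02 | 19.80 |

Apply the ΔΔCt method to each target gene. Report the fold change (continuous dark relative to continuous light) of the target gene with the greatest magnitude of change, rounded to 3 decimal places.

YML255W: ΔΔCt = (30.34−19.80) − (30.00−19.02) = 10.54 − 10.98 = -0.44; fold change = 2^0.44 = 1.357
YNL281C: ΔΔCt = (28.14−19.80) − (30.58−19.02) = 8.34 − 11.56 = -3.22; fold change = 2^3.22 = 9.318
YHL299C: ΔΔCt = (22.87−19.80) − (20.40−19.02) = 3.07 − 1.38 = 1.69; fold change = 2^-1.69 = 0.310
YNR077C: ΔΔCt = (30.02−19.80) − (27.11−19.02) = 10.22 − 8.09 = 2.13; fold change = 2^-2.13 = 0.228
YNL281C has the largest |ΔΔCt| = 3.22.

9.318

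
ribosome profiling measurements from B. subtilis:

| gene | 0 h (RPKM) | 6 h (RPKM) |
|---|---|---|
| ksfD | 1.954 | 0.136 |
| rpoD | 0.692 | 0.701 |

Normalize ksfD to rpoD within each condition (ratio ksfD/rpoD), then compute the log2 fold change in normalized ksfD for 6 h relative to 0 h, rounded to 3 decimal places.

ksfD/rpoD (0 h) = 1.954 / 0.692 = 2.8237
ksfD/rpoD (6 h) = 0.136 / 0.701 = 0.19401
Fold change = 0.19401 / 2.8237 = 0.0687
log2(0.0687) = -3.8634

-3.863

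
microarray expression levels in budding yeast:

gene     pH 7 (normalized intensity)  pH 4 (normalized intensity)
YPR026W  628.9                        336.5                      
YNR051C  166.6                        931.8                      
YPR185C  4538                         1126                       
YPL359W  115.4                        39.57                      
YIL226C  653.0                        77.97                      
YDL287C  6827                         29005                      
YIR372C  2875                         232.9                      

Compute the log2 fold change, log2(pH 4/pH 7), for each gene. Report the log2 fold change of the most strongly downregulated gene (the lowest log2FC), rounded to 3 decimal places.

-3.626

log2(336.5/628.9) = -0.902  (YPR026W)
log2(931.8/166.6) = 2.484  (YNR051C)
log2(1126/4538) = -2.011  (YPR185C)
log2(39.57/115.4) = -1.544  (YPL359W)
log2(77.97/653.0) = -3.066  (YIL226C)
log2(29005/6827) = 2.087  (YDL287C)
log2(232.9/2875) = -3.626  (YIR372C)
YIR372C is most strongly downregulated.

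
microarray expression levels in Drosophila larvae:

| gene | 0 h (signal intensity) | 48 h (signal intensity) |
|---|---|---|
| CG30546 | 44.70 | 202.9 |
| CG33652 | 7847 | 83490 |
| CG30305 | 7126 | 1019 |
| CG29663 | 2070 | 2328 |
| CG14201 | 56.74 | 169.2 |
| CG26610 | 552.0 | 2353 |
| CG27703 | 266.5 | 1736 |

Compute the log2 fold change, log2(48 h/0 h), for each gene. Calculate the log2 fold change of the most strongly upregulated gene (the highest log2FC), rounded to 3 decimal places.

log2(202.9/44.70) = 2.182  (CG30546)
log2(83490/7847) = 3.411  (CG33652)
log2(1019/7126) = -2.806  (CG30305)
log2(2328/2070) = 0.169  (CG29663)
log2(169.2/56.74) = 1.576  (CG14201)
log2(2353/552.0) = 2.092  (CG26610)
log2(1736/266.5) = 2.704  (CG27703)
CG33652 is most strongly upregulated.

3.411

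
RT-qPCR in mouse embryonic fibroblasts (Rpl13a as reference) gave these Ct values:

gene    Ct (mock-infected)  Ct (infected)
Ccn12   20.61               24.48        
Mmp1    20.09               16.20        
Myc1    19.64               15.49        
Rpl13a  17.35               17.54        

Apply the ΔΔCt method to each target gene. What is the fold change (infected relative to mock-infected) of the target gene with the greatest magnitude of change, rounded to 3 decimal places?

Ccn12: ΔΔCt = (24.48−17.54) − (20.61−17.35) = 6.94 − 3.26 = 3.68; fold change = 2^-3.68 = 0.078
Mmp1: ΔΔCt = (16.20−17.54) − (20.09−17.35) = -1.34 − 2.74 = -4.08; fold change = 2^4.08 = 16.912
Myc1: ΔΔCt = (15.49−17.54) − (19.64−17.35) = -2.05 − 2.29 = -4.34; fold change = 2^4.34 = 20.252
Myc1 has the largest |ΔΔCt| = 4.34.

20.252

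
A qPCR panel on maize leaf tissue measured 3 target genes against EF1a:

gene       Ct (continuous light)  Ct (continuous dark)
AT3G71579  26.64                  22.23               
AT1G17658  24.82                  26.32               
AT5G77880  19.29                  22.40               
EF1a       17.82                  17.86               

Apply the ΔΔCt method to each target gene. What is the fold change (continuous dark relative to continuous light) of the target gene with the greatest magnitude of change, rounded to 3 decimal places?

21.857

AT3G71579: ΔΔCt = (22.23−17.86) − (26.64−17.82) = 4.37 − 8.82 = -4.45; fold change = 2^4.45 = 21.857
AT1G17658: ΔΔCt = (26.32−17.86) − (24.82−17.82) = 8.46 − 7.00 = 1.46; fold change = 2^-1.46 = 0.363
AT5G77880: ΔΔCt = (22.40−17.86) − (19.29−17.82) = 4.54 − 1.47 = 3.07; fold change = 2^-3.07 = 0.119
AT3G71579 has the largest |ΔΔCt| = 4.45.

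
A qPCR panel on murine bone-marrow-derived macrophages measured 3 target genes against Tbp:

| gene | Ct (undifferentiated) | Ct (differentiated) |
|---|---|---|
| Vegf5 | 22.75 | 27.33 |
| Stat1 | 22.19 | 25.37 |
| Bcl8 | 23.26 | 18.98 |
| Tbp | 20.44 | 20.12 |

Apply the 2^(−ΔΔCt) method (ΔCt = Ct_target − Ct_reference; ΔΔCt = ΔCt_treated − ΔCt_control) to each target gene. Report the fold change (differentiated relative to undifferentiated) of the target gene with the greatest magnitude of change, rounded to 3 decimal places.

0.033

Vegf5: ΔΔCt = (27.33−20.12) − (22.75−20.44) = 7.21 − 2.31 = 4.90; fold change = 2^-4.90 = 0.033
Stat1: ΔΔCt = (25.37−20.12) − (22.19−20.44) = 5.25 − 1.75 = 3.50; fold change = 2^-3.50 = 0.088
Bcl8: ΔΔCt = (18.98−20.12) − (23.26−20.44) = -1.14 − 2.82 = -3.96; fold change = 2^3.96 = 15.562
Vegf5 has the largest |ΔΔCt| = 4.90.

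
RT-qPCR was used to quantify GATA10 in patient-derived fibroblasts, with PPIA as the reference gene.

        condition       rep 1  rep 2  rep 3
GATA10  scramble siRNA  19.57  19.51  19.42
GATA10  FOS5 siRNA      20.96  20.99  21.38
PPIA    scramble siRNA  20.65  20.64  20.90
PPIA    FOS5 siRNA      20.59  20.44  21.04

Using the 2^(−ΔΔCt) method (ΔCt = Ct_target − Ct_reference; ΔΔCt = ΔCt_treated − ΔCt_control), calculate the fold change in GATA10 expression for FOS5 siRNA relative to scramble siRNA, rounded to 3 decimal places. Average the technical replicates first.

Mean Ct: GATA10 scramble siRNA 19.500; GATA10 FOS5 siRNA 21.110; PPIA scramble siRNA 20.730; PPIA FOS5 siRNA 20.690
ΔCt(scramble siRNA) = 19.500 − 20.730 = -1.230
ΔCt(FOS5 siRNA) = 21.110 − 20.690 = 0.420
ΔΔCt = 0.420 − (-1.230) = 1.650
Fold change = 2^(−1.650) = 0.3186

0.319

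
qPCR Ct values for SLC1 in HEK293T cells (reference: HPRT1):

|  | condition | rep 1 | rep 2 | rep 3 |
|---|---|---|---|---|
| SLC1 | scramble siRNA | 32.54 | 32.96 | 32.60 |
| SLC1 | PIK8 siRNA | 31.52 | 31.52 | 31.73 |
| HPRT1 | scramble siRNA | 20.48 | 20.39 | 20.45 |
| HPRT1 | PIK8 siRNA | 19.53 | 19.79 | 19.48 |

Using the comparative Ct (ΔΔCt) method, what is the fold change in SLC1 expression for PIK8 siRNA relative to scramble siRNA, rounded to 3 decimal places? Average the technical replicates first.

1.206

Mean Ct: SLC1 scramble siRNA 32.700; SLC1 PIK8 siRNA 31.590; HPRT1 scramble siRNA 20.440; HPRT1 PIK8 siRNA 19.600
ΔCt(scramble siRNA) = 32.700 − 20.440 = 12.260
ΔCt(PIK8 siRNA) = 31.590 − 19.600 = 11.990
ΔΔCt = 11.990 − 12.260 = -0.270
Fold change = 2^(−(-0.270)) = 2^0.270 = 1.2058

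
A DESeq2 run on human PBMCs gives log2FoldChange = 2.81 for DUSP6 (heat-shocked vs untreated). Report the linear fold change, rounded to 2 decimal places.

Fold change = 2^(2.81) = 7.013

7.01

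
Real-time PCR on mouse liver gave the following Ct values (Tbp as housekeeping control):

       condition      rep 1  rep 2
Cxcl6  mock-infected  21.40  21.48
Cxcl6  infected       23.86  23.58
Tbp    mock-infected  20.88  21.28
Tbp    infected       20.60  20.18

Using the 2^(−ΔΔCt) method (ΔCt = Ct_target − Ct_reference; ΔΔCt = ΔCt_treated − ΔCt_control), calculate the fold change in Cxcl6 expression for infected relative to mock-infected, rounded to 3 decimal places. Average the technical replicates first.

Mean Ct: Cxcl6 mock-infected 21.440; Cxcl6 infected 23.720; Tbp mock-infected 21.080; Tbp infected 20.390
ΔCt(mock-infected) = 21.440 − 21.080 = 0.360
ΔCt(infected) = 23.720 − 20.390 = 3.330
ΔΔCt = 3.330 − 0.360 = 2.970
Fold change = 2^(−2.970) = 0.1276

0.128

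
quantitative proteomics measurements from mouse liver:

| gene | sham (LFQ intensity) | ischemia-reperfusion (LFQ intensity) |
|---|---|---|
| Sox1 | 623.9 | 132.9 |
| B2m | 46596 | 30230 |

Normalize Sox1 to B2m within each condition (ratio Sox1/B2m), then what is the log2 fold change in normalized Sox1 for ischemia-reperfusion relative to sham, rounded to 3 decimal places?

Sox1/B2m (sham) = 623.9 / 46596 = 0.01339
Sox1/B2m (ischemia-reperfusion) = 132.9 / 30230 = 0.0043963
Fold change = 0.0043963 / 0.01339 = 0.3283
log2(0.3283) = -1.6067

-1.607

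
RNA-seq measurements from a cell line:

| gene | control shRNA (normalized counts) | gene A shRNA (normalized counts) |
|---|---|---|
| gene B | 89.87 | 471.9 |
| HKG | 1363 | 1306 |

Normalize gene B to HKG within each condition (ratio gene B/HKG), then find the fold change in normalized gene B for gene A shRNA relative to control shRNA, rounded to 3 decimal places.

5.480

gene B/HKG (control shRNA) = 89.87 / 1363 = 0.065935
gene B/HKG (gene A shRNA) = 471.9 / 1306 = 0.36133
Fold change = 0.36133 / 0.065935 = 5.4801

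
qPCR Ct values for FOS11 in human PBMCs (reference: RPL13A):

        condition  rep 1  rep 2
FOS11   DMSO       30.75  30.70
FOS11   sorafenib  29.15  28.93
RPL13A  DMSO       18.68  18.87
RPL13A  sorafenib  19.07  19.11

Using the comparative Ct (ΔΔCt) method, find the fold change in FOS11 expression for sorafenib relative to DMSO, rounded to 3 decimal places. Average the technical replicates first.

Mean Ct: FOS11 DMSO 30.725; FOS11 sorafenib 29.040; RPL13A DMSO 18.775; RPL13A sorafenib 19.090
ΔCt(DMSO) = 30.725 − 18.775 = 11.950
ΔCt(sorafenib) = 29.040 − 19.090 = 9.950
ΔΔCt = 9.950 − 11.950 = -2.000
Fold change = 2^(−(-2.000)) = 2^2.000 = 4.0000

4.000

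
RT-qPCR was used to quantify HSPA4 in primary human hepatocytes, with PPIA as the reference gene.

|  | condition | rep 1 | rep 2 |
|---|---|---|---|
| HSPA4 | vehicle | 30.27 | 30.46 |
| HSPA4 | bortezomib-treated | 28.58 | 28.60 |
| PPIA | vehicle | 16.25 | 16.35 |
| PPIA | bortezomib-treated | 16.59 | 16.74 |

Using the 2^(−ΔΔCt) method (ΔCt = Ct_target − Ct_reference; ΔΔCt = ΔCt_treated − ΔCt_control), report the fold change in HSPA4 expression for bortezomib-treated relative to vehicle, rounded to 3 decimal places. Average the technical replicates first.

4.408

Mean Ct: HSPA4 vehicle 30.365; HSPA4 bortezomib-treated 28.590; PPIA vehicle 16.300; PPIA bortezomib-treated 16.665
ΔCt(vehicle) = 30.365 − 16.300 = 14.065
ΔCt(bortezomib-treated) = 28.590 − 16.665 = 11.925
ΔΔCt = 11.925 − 14.065 = -2.140
Fold change = 2^(−(-2.140)) = 2^2.140 = 4.4076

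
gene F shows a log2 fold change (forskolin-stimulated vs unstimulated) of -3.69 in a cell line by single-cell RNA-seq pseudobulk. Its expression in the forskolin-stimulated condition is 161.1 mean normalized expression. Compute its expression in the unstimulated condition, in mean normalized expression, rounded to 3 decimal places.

Fold change = 2^(-3.69) = 0.0775
unstimulated expression = 161.1 / 0.0775 = 2079.200

2079.200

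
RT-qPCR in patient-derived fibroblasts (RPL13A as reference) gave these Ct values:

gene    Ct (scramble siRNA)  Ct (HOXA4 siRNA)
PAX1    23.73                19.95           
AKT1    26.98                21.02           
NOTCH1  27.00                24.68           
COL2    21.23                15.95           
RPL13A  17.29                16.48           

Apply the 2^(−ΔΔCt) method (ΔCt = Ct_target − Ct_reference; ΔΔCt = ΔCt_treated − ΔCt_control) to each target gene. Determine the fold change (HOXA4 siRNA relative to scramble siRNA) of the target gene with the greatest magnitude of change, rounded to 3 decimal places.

PAX1: ΔΔCt = (19.95−16.48) − (23.73−17.29) = 3.47 − 6.44 = -2.97; fold change = 2^2.97 = 7.835
AKT1: ΔΔCt = (21.02−16.48) − (26.98−17.29) = 4.54 − 9.69 = -5.15; fold change = 2^5.15 = 35.506
NOTCH1: ΔΔCt = (24.68−16.48) − (27.00−17.29) = 8.20 − 9.71 = -1.51; fold change = 2^1.51 = 2.848
COL2: ΔΔCt = (15.95−16.48) − (21.23−17.29) = -0.53 − 3.94 = -4.47; fold change = 2^4.47 = 22.162
AKT1 has the largest |ΔΔCt| = 5.15.

35.506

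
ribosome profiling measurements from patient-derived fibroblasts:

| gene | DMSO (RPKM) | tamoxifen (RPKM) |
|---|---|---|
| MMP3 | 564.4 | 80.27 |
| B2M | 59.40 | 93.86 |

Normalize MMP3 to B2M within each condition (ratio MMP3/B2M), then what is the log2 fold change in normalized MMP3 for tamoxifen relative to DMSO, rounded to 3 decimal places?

MMP3/B2M (DMSO) = 564.4 / 59.40 = 9.5017
MMP3/B2M (tamoxifen) = 80.27 / 93.86 = 0.85521
Fold change = 0.85521 / 9.5017 = 0.0900
log2(0.0900) = -3.4738

-3.474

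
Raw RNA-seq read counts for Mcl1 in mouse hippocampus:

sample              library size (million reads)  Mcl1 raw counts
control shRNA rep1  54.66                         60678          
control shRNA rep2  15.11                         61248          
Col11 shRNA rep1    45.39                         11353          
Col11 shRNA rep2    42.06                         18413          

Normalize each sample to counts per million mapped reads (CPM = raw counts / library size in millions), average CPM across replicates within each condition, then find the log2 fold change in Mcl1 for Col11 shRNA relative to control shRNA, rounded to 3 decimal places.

CPM(control shRNA rep1) = 60678 / 54.66 = 1110.0988
CPM(control shRNA rep2) = 61248 / 15.11 = 4053.4745
CPM(Col11 shRNA rep1) = 11353 / 45.39 = 250.1212
CPM(Col11 shRNA rep2) = 18413 / 42.06 = 437.7794
mean CPM(control shRNA) = 2581.7867; mean CPM(Col11 shRNA) = 343.9503
Fold change = 343.9503 / 2581.7867 = 0.13322
log2(0.13322) = -2.9081

-2.908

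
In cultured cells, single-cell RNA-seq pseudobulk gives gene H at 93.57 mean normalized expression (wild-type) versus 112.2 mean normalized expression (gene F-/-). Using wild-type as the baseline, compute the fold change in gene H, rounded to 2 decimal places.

Fold change = 112.2 / 93.57 = 1.199
gene H is upregulated.

1.20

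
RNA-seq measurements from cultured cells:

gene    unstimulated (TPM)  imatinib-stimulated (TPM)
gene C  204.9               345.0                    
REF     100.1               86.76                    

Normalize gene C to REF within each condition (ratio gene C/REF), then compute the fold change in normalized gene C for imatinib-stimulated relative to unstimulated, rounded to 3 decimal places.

1.943

gene C/REF (unstimulated) = 204.9 / 100.1 = 2.047
gene C/REF (imatinib-stimulated) = 345.0 / 86.76 = 3.9765
Fold change = 3.9765 / 2.047 = 1.9426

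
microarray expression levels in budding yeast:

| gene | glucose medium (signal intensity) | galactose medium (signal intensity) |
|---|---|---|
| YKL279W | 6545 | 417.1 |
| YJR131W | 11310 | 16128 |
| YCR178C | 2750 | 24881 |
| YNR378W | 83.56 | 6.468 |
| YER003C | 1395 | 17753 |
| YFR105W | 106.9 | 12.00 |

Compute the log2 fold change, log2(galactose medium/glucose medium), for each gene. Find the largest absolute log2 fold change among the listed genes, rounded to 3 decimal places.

3.972

log2(417.1/6545) = -3.972  (YKL279W)
log2(16128/11310) = 0.512  (YJR131W)
log2(24881/2750) = 3.178  (YCR178C)
log2(6.468/83.56) = -3.691  (YNR378W)
log2(17753/1395) = 3.670  (YER003C)
log2(12.00/106.9) = -3.155  (YFR105W)
The largest magnitude belongs to YKL279W.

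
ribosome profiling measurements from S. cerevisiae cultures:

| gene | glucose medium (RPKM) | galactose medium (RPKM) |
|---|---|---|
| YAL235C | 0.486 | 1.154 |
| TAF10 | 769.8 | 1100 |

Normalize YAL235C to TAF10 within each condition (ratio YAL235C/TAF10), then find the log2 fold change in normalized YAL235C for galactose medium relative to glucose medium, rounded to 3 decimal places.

YAL235C/TAF10 (glucose medium) = 0.486 / 769.8 = 0.00063133
YAL235C/TAF10 (galactose medium) = 1.154 / 1100 = 0.0010491
Fold change = 0.0010491 / 0.00063133 = 1.6617
log2(1.6617) = 0.7327

0.733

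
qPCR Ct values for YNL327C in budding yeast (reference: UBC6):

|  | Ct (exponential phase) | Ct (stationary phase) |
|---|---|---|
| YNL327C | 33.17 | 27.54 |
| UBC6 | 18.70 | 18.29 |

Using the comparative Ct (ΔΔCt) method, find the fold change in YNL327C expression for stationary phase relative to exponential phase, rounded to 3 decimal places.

37.271

ΔCt(exponential phase) = 33.170 − 18.700 = 14.470
ΔCt(stationary phase) = 27.540 − 18.290 = 9.250
ΔΔCt = 9.250 − 14.470 = -5.220
Fold change = 2^(−(-5.220)) = 2^5.220 = 37.2715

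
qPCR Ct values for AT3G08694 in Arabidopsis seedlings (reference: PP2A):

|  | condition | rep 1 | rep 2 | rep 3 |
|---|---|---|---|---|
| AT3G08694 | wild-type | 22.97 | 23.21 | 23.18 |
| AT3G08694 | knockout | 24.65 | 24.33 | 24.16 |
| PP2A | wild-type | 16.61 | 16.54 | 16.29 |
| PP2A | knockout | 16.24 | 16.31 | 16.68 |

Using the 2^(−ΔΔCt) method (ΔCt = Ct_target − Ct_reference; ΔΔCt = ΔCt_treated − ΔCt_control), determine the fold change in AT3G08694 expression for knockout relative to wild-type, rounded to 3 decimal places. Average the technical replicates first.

0.398

Mean Ct: AT3G08694 wild-type 23.120; AT3G08694 knockout 24.380; PP2A wild-type 16.480; PP2A knockout 16.410
ΔCt(wild-type) = 23.120 − 16.480 = 6.640
ΔCt(knockout) = 24.380 − 16.410 = 7.970
ΔΔCt = 7.970 − 6.640 = 1.330
Fold change = 2^(−1.330) = 0.3978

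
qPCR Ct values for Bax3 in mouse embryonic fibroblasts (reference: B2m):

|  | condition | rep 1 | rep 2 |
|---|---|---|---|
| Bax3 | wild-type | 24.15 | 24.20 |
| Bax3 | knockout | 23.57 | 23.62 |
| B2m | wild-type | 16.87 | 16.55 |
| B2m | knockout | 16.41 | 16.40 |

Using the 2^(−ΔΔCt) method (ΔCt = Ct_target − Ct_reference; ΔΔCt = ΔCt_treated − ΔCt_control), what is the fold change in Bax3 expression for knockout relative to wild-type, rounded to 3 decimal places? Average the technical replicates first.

Mean Ct: Bax3 wild-type 24.175; Bax3 knockout 23.595; B2m wild-type 16.710; B2m knockout 16.405
ΔCt(wild-type) = 24.175 − 16.710 = 7.465
ΔCt(knockout) = 23.595 − 16.405 = 7.190
ΔΔCt = 7.190 − 7.465 = -0.275
Fold change = 2^(−(-0.275)) = 2^0.275 = 1.2100

1.210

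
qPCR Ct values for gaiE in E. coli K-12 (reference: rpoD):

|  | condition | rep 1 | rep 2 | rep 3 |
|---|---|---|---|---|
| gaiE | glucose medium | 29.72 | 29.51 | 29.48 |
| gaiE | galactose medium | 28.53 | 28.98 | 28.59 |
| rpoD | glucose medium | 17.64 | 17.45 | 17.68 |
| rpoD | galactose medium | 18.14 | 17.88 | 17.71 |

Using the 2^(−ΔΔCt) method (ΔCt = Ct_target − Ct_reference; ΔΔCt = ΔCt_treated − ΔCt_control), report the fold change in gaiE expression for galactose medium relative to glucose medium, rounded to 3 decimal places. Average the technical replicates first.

2.282

Mean Ct: gaiE glucose medium 29.570; gaiE galactose medium 28.700; rpoD glucose medium 17.590; rpoD galactose medium 17.910
ΔCt(glucose medium) = 29.570 − 17.590 = 11.980
ΔCt(galactose medium) = 28.700 − 17.910 = 10.790
ΔΔCt = 10.790 − 11.980 = -1.190
Fold change = 2^(−(-1.190)) = 2^1.190 = 2.2815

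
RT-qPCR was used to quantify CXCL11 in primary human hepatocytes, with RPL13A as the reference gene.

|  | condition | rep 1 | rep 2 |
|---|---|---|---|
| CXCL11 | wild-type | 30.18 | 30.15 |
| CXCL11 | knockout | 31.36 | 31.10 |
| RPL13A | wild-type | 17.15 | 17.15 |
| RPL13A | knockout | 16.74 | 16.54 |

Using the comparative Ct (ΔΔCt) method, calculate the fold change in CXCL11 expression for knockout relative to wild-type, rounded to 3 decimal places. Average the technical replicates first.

0.336

Mean Ct: CXCL11 wild-type 30.165; CXCL11 knockout 31.230; RPL13A wild-type 17.150; RPL13A knockout 16.640
ΔCt(wild-type) = 30.165 − 17.150 = 13.015
ΔCt(knockout) = 31.230 − 16.640 = 14.590
ΔΔCt = 14.590 − 13.015 = 1.575
Fold change = 2^(−1.575) = 0.3356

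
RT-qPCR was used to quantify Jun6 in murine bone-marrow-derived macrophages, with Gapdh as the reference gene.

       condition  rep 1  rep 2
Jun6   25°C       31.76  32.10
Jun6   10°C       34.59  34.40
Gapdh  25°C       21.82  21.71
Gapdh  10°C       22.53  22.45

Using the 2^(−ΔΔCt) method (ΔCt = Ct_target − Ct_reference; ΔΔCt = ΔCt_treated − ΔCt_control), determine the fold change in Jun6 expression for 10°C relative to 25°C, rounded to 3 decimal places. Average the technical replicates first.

0.279

Mean Ct: Jun6 25°C 31.930; Jun6 10°C 34.495; Gapdh 25°C 21.765; Gapdh 10°C 22.490
ΔCt(25°C) = 31.930 − 21.765 = 10.165
ΔCt(10°C) = 34.495 − 22.490 = 12.005
ΔΔCt = 12.005 − 10.165 = 1.840
Fold change = 2^(−1.840) = 0.2793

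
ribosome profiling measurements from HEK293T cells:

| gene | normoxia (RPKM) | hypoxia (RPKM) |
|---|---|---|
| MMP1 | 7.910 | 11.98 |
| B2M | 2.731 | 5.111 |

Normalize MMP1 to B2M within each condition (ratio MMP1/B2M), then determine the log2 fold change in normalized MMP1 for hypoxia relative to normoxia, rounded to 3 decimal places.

-0.305

MMP1/B2M (normoxia) = 7.910 / 2.731 = 2.8964
MMP1/B2M (hypoxia) = 11.98 / 5.111 = 2.344
Fold change = 2.344 / 2.8964 = 0.8093
log2(0.8093) = -0.3053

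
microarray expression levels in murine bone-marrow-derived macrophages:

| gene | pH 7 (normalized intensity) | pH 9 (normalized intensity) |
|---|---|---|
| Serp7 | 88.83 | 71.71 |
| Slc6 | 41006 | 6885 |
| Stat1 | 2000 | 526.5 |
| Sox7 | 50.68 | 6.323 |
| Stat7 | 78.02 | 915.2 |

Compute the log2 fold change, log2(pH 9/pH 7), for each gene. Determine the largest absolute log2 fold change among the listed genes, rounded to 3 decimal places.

log2(71.71/88.83) = -0.309  (Serp7)
log2(6885/41006) = -2.574  (Slc6)
log2(526.5/2000) = -1.925  (Stat1)
log2(6.323/50.68) = -3.003  (Sox7)
log2(915.2/78.02) = 3.552  (Stat7)
The largest magnitude belongs to Stat7.

3.552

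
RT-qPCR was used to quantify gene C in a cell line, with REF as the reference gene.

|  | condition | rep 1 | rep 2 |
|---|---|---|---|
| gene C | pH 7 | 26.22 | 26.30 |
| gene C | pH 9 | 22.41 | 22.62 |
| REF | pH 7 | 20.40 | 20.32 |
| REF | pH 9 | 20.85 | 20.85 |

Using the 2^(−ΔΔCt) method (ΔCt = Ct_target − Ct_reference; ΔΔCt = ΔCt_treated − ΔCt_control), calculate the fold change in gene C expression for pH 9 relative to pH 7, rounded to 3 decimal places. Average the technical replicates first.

Mean Ct: gene C pH 7 26.260; gene C pH 9 22.515; REF pH 7 20.360; REF pH 9 20.850
ΔCt(pH 7) = 26.260 − 20.360 = 5.900
ΔCt(pH 9) = 22.515 − 20.850 = 1.665
ΔΔCt = 1.665 − 5.900 = -4.235
Fold change = 2^(−(-4.235)) = 2^4.235 = 18.8305

18.831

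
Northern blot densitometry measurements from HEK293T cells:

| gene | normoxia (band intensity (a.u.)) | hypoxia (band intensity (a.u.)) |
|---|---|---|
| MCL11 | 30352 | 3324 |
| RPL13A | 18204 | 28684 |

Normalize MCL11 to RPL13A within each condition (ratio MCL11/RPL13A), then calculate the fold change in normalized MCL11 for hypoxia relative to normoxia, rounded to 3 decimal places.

0.070

MCL11/RPL13A (normoxia) = 30352 / 18204 = 1.6673
MCL11/RPL13A (hypoxia) = 3324 / 28684 = 0.11588
Fold change = 0.11588 / 1.6673 = 0.0695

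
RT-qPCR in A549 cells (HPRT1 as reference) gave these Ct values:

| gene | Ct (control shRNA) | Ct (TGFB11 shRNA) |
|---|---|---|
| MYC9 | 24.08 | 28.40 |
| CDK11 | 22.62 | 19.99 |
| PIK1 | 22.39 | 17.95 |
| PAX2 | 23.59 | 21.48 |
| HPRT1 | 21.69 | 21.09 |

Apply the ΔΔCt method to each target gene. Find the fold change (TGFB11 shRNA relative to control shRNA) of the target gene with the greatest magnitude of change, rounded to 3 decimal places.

0.033

MYC9: ΔΔCt = (28.40−21.09) − (24.08−21.69) = 7.31 − 2.39 = 4.92; fold change = 2^-4.92 = 0.033
CDK11: ΔΔCt = (19.99−21.09) − (22.62−21.69) = -1.10 − 0.93 = -2.03; fold change = 2^2.03 = 4.084
PIK1: ΔΔCt = (17.95−21.09) − (22.39−21.69) = -3.14 − 0.70 = -3.84; fold change = 2^3.84 = 14.320
PAX2: ΔΔCt = (21.48−21.09) − (23.59−21.69) = 0.39 − 1.90 = -1.51; fold change = 2^1.51 = 2.848
MYC9 has the largest |ΔΔCt| = 4.92.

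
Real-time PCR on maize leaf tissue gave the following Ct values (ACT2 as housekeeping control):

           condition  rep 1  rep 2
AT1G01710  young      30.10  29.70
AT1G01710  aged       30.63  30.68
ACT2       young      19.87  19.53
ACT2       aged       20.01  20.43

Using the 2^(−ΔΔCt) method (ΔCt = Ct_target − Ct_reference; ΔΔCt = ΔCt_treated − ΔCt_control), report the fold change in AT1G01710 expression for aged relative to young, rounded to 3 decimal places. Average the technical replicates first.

Mean Ct: AT1G01710 young 29.900; AT1G01710 aged 30.655; ACT2 young 19.700; ACT2 aged 20.220
ΔCt(young) = 29.900 − 19.700 = 10.200
ΔCt(aged) = 30.655 − 20.220 = 10.435
ΔΔCt = 10.435 − 10.200 = 0.235
Fold change = 2^(−0.235) = 0.8497

0.850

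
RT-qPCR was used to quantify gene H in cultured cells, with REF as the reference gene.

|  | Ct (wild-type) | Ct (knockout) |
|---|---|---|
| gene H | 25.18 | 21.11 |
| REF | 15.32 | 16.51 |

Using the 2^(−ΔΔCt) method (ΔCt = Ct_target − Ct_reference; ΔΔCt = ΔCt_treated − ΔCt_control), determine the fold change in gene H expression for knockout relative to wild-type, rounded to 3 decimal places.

ΔCt(wild-type) = 25.180 − 15.320 = 9.860
ΔCt(knockout) = 21.110 − 16.510 = 4.600
ΔΔCt = 4.600 − 9.860 = -5.260
Fold change = 2^(−(-5.260)) = 2^5.260 = 38.3193

38.319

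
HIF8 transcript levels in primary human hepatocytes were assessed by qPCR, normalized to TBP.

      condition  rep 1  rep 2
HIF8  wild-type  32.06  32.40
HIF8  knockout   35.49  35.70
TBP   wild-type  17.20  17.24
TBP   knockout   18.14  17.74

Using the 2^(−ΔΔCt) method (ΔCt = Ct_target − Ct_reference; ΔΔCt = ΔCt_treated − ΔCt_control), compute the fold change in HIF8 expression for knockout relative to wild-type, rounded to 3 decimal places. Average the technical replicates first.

Mean Ct: HIF8 wild-type 32.230; HIF8 knockout 35.595; TBP wild-type 17.220; TBP knockout 17.940
ΔCt(wild-type) = 32.230 − 17.220 = 15.010
ΔCt(knockout) = 35.595 − 17.940 = 17.655
ΔΔCt = 17.655 − 15.010 = 2.645
Fold change = 2^(−2.645) = 0.1599

0.160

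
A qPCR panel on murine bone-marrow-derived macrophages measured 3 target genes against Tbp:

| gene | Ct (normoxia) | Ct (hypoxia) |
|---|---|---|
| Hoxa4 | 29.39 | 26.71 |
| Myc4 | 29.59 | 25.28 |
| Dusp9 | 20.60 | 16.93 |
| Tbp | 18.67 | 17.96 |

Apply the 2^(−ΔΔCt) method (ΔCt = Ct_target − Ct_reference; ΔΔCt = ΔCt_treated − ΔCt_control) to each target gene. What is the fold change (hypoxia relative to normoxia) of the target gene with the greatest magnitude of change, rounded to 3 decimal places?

Hoxa4: ΔΔCt = (26.71−17.96) − (29.39−18.67) = 8.75 − 10.72 = -1.97; fold change = 2^1.97 = 3.918
Myc4: ΔΔCt = (25.28−17.96) − (29.59−18.67) = 7.32 − 10.92 = -3.60; fold change = 2^3.60 = 12.126
Dusp9: ΔΔCt = (16.93−17.96) − (20.60−18.67) = -1.03 − 1.93 = -2.96; fold change = 2^2.96 = 7.781
Myc4 has the largest |ΔΔCt| = 3.60.

12.126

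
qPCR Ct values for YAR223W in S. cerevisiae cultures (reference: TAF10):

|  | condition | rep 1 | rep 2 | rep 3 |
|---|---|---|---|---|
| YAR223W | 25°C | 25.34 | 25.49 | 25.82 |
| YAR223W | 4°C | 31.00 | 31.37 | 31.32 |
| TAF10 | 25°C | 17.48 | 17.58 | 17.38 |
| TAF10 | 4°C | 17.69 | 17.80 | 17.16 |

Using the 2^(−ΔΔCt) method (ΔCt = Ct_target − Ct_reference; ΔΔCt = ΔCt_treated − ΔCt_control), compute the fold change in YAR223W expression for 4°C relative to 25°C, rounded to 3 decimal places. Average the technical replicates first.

0.020

Mean Ct: YAR223W 25°C 25.550; YAR223W 4°C 31.230; TAF10 25°C 17.480; TAF10 4°C 17.550
ΔCt(25°C) = 25.550 − 17.480 = 8.070
ΔCt(4°C) = 31.230 − 17.550 = 13.680
ΔΔCt = 13.680 − 8.070 = 5.610
Fold change = 2^(−5.610) = 0.0205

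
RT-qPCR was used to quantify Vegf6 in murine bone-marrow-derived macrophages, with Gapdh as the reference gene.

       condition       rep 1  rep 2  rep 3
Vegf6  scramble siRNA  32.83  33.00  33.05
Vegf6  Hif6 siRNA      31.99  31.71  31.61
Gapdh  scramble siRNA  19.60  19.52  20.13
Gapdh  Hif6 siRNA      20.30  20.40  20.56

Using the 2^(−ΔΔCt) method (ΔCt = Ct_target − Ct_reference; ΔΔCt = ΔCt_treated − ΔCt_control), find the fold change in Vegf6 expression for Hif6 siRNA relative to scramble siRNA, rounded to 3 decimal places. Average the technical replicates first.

Mean Ct: Vegf6 scramble siRNA 32.960; Vegf6 Hif6 siRNA 31.770; Gapdh scramble siRNA 19.750; Gapdh Hif6 siRNA 20.420
ΔCt(scramble siRNA) = 32.960 − 19.750 = 13.210
ΔCt(Hif6 siRNA) = 31.770 − 20.420 = 11.350
ΔΔCt = 11.350 − 13.210 = -1.860
Fold change = 2^(−(-1.860)) = 2^1.860 = 3.6301

3.630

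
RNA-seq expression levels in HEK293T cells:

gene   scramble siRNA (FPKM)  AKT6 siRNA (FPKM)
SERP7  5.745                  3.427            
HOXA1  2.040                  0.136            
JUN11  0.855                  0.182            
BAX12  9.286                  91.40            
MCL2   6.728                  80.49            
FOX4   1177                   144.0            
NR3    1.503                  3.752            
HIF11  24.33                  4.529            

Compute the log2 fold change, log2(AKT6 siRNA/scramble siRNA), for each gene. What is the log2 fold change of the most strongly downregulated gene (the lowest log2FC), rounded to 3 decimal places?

log2(3.427/5.745) = -0.745  (SERP7)
log2(0.136/2.040) = -3.907  (HOXA1)
log2(0.182/0.855) = -2.232  (JUN11)
log2(91.40/9.286) = 3.299  (BAX12)
log2(80.49/6.728) = 3.581  (MCL2)
log2(144.0/1177) = -3.031  (FOX4)
log2(3.752/1.503) = 1.320  (NR3)
log2(4.529/24.33) = -2.425  (HIF11)
HOXA1 is most strongly downregulated.

-3.907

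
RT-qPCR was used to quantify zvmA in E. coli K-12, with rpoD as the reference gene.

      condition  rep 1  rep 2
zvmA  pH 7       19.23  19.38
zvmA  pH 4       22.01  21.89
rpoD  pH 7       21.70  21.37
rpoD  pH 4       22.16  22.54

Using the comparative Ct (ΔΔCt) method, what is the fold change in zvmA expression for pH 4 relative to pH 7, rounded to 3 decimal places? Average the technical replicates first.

Mean Ct: zvmA pH 7 19.305; zvmA pH 4 21.950; rpoD pH 7 21.535; rpoD pH 4 22.350
ΔCt(pH 7) = 19.305 − 21.535 = -2.230
ΔCt(pH 4) = 21.950 − 22.350 = -0.400
ΔΔCt = -0.400 − (-2.230) = 1.830
Fold change = 2^(−1.830) = 0.2813

0.281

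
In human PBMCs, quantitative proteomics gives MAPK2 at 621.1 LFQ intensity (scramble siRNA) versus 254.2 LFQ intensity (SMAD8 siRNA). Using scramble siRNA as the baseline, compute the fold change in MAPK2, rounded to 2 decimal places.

0.41

Fold change = 254.2 / 621.1 = 0.409
MAPK2 is downregulated.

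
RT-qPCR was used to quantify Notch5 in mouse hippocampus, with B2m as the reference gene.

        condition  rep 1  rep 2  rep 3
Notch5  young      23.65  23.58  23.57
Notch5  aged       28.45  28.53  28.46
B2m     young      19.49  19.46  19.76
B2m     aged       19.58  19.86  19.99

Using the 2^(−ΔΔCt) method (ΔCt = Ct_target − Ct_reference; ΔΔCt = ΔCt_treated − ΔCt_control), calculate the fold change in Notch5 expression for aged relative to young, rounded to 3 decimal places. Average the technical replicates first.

0.040

Mean Ct: Notch5 young 23.600; Notch5 aged 28.480; B2m young 19.570; B2m aged 19.810
ΔCt(young) = 23.600 − 19.570 = 4.030
ΔCt(aged) = 28.480 − 19.810 = 8.670
ΔΔCt = 8.670 − 4.030 = 4.640
Fold change = 2^(−4.640) = 0.0401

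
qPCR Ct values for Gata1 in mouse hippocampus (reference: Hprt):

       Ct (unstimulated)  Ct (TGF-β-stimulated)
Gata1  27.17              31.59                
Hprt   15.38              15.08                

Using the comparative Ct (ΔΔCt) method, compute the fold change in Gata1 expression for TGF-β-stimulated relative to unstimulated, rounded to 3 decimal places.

0.038

ΔCt(unstimulated) = 27.170 − 15.380 = 11.790
ΔCt(TGF-β-stimulated) = 31.590 − 15.080 = 16.510
ΔΔCt = 16.510 − 11.790 = 4.720
Fold change = 2^(−4.720) = 0.0379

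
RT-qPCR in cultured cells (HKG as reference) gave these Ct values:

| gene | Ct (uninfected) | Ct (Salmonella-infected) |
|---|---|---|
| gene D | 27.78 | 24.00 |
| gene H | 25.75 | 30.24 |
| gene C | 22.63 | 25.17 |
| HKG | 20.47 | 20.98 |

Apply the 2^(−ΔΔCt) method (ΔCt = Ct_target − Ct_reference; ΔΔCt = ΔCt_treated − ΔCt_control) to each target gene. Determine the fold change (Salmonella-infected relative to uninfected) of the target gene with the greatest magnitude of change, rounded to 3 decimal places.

19.562

gene D: ΔΔCt = (24.00−20.98) − (27.78−20.47) = 3.02 − 7.31 = -4.29; fold change = 2^4.29 = 19.562
gene H: ΔΔCt = (30.24−20.98) − (25.75−20.47) = 9.26 − 5.28 = 3.98; fold change = 2^-3.98 = 0.063
gene C: ΔΔCt = (25.17−20.98) − (22.63−20.47) = 4.19 − 2.16 = 2.03; fold change = 2^-2.03 = 0.245
gene D has the largest |ΔΔCt| = 4.29.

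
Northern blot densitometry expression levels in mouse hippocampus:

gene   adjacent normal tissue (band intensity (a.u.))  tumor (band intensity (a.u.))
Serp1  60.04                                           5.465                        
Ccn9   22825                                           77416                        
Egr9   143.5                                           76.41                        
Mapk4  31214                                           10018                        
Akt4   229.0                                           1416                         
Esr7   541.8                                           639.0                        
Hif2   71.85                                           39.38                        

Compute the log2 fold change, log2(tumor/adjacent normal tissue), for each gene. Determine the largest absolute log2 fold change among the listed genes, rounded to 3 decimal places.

log2(5.465/60.04) = -3.458  (Serp1)
log2(77416/22825) = 1.762  (Ccn9)
log2(76.41/143.5) = -0.909  (Egr9)
log2(10018/31214) = -1.640  (Mapk4)
log2(1416/229.0) = 2.628  (Akt4)
log2(639.0/541.8) = 0.238  (Esr7)
log2(39.38/71.85) = -0.868  (Hif2)
The largest magnitude belongs to Serp1.

3.458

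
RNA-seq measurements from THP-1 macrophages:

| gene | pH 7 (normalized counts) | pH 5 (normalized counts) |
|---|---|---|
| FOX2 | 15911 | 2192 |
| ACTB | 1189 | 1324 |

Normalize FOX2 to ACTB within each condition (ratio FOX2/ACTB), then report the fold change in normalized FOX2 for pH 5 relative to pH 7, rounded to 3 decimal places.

FOX2/ACTB (pH 7) = 15911 / 1189 = 13.382
FOX2/ACTB (pH 5) = 2192 / 1324 = 1.6556
Fold change = 1.6556 / 13.382 = 0.1237

0.124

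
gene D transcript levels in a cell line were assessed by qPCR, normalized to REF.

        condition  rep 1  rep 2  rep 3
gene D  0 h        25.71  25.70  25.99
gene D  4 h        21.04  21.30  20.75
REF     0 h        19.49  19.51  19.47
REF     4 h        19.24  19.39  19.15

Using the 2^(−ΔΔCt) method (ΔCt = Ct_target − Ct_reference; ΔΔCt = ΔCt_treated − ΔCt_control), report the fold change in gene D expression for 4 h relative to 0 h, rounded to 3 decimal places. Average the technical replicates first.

Mean Ct: gene D 0 h 25.800; gene D 4 h 21.030; REF 0 h 19.490; REF 4 h 19.260
ΔCt(0 h) = 25.800 − 19.490 = 6.310
ΔCt(4 h) = 21.030 − 19.260 = 1.770
ΔΔCt = 1.770 − 6.310 = -4.540
Fold change = 2^(−(-4.540)) = 2^4.540 = 23.2636

23.264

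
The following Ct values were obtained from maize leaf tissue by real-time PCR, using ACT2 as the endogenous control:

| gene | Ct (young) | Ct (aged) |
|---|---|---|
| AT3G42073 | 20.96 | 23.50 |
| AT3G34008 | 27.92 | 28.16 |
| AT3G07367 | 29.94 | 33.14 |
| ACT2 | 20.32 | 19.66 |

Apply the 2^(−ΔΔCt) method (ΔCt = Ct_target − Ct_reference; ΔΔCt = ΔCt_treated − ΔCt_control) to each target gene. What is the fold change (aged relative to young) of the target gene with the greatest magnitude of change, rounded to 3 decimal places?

AT3G42073: ΔΔCt = (23.50−19.66) − (20.96−20.32) = 3.84 − 0.64 = 3.20; fold change = 2^-3.20 = 0.109
AT3G34008: ΔΔCt = (28.16−19.66) − (27.92−20.32) = 8.50 − 7.60 = 0.90; fold change = 2^-0.90 = 0.536
AT3G07367: ΔΔCt = (33.14−19.66) − (29.94−20.32) = 13.48 − 9.62 = 3.86; fold change = 2^-3.86 = 0.069
AT3G07367 has the largest |ΔΔCt| = 3.86.

0.069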